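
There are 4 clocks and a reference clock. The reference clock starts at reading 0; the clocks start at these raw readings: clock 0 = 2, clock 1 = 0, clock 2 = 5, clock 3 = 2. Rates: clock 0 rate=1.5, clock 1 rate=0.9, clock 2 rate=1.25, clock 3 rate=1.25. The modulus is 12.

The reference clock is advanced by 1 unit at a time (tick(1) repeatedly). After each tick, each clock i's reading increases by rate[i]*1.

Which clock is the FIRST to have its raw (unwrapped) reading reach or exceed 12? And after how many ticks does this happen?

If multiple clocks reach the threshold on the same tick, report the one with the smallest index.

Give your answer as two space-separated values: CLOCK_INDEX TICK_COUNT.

Answer: 2 6

Derivation:
clock 0: start=2, rate=1.5, needs 12-2 = 10; ticks = ceil(10/1.5) = ceil(6.6667) = 7; reading at tick 7 = 2 + 1.5*7 = 12.5000
clock 1: start=0, rate=0.9, needs 12-0 = 12; ticks = ceil(12/0.9) = ceil(13.3333) = 14; reading at tick 14 = 0 + 0.9*14 = 12.6000
clock 2: start=5, rate=1.25, needs 12-5 = 7; ticks = ceil(7/1.25) = ceil(5.6000) = 6; reading at tick 6 = 5 + 1.25*6 = 12.5000
clock 3: start=2, rate=1.25, needs 12-2 = 10; ticks = ceil(10/1.25) = ceil(8.0000) = 8; reading at tick 8 = 2 + 1.25*8 = 12.0000
Minimum tick count = 6; winners = [2]; smallest index = 2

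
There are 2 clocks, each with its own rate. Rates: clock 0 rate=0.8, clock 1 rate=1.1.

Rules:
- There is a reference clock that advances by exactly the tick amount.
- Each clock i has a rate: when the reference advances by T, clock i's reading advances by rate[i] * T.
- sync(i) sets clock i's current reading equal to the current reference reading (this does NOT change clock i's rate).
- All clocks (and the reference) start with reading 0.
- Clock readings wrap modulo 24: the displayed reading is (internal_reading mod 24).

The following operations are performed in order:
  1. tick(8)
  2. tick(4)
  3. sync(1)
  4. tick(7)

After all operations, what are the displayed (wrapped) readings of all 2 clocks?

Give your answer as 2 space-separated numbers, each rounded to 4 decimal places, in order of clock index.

Answer: 15.2000 19.7000

Derivation:
After op 1 tick(8): ref=8.0000 raw=[6.4000 8.8000]
After op 2 tick(4): ref=12.0000 raw=[9.6000 13.2000]
After op 3 sync(1): ref=12.0000 raw=[9.6000 12.0000]
After op 4 tick(7): ref=19.0000 raw=[15.2000 19.7000]
Wrap final raw readings (mod 24): 15.2000 mod 24 = 15.2000; 19.7000 mod 24 = 19.7000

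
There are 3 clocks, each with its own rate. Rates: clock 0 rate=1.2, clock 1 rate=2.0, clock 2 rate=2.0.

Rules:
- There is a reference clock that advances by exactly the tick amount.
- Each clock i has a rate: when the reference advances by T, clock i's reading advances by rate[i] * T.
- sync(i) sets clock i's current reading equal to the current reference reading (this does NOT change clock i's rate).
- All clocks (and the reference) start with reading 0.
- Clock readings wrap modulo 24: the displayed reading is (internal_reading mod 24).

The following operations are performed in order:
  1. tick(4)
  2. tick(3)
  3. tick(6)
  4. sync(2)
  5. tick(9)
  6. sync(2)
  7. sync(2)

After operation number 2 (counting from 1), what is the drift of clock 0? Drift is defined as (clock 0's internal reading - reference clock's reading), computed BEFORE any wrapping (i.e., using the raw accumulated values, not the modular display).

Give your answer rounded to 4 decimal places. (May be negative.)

Answer: 1.4000

Derivation:
After op 1 tick(4): ref=4.0000 raw=[4.8000 8.0000 8.0000]
After op 2 tick(3): ref=7.0000 raw=[8.4000 14.0000 14.0000]
Drift of clock 0 after op 2: 8.4000 - 7.0000 = 1.4000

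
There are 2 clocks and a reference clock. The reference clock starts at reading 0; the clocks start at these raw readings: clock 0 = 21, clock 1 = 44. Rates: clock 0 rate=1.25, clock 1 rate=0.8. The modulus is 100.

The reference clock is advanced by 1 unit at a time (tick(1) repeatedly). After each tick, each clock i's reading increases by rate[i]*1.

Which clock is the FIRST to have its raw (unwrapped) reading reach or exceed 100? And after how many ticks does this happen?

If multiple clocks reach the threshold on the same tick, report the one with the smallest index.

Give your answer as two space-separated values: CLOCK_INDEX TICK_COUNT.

clock 0: start=21, rate=1.25, needs 100-21 = 79; ticks = ceil(79/1.25) = ceil(63.2000) = 64; reading at tick 64 = 21 + 1.25*64 = 101.0000
clock 1: start=44, rate=0.8, needs 100-44 = 56; ticks = ceil(56/0.8) = ceil(70.0000) = 70; reading at tick 70 = 44 + 0.8*70 = 100.0000
Minimum tick count = 64; winners = [0]; smallest index = 0

Answer: 0 64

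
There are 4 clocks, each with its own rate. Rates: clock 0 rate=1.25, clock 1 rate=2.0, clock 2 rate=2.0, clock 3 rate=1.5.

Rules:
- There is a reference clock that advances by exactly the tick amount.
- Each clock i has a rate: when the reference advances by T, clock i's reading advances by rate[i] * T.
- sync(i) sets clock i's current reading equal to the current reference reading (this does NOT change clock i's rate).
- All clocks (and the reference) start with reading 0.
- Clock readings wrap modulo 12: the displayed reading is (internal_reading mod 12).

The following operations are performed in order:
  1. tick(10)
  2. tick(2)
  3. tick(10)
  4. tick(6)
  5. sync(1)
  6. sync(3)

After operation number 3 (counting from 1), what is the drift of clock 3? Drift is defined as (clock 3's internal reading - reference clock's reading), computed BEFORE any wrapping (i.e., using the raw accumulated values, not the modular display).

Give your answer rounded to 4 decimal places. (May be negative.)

After op 1 tick(10): ref=10.0000 raw=[12.5000 20.0000 20.0000 15.0000]
After op 2 tick(2): ref=12.0000 raw=[15.0000 24.0000 24.0000 18.0000]
After op 3 tick(10): ref=22.0000 raw=[27.5000 44.0000 44.0000 33.0000]
Drift of clock 3 after op 3: 33.0000 - 22.0000 = 11.0000

Answer: 11.0000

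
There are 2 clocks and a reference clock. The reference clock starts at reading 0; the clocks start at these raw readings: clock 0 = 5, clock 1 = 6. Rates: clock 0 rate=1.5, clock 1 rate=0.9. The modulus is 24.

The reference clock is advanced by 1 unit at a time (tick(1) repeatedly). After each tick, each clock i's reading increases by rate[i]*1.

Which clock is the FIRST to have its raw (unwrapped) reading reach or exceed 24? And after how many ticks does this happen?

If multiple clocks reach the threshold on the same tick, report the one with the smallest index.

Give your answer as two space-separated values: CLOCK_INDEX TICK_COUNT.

Answer: 0 13

Derivation:
clock 0: start=5, rate=1.5, needs 24-5 = 19; ticks = ceil(19/1.5) = ceil(12.6667) = 13; reading at tick 13 = 5 + 1.5*13 = 24.5000
clock 1: start=6, rate=0.9, needs 24-6 = 18; ticks = ceil(18/0.9) = ceil(20.0000) = 20; reading at tick 20 = 6 + 0.9*20 = 24.0000
Minimum tick count = 13; winners = [0]; smallest index = 0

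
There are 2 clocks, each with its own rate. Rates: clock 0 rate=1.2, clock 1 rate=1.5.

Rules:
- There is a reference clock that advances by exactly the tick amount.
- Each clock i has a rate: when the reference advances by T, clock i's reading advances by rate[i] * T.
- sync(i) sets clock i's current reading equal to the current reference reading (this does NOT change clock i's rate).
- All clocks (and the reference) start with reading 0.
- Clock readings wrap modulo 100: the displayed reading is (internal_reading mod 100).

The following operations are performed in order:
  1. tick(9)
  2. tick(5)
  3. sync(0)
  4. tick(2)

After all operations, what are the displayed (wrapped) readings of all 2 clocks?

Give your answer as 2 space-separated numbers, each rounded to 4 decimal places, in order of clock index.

After op 1 tick(9): ref=9.0000 raw=[10.8000 13.5000]
After op 2 tick(5): ref=14.0000 raw=[16.8000 21.0000]
After op 3 sync(0): ref=14.0000 raw=[14.0000 21.0000]
After op 4 tick(2): ref=16.0000 raw=[16.4000 24.0000]
Wrap final raw readings (mod 100): 16.4000 mod 100 = 16.4000; 24.0000 mod 100 = 24.0000

Answer: 16.4000 24.0000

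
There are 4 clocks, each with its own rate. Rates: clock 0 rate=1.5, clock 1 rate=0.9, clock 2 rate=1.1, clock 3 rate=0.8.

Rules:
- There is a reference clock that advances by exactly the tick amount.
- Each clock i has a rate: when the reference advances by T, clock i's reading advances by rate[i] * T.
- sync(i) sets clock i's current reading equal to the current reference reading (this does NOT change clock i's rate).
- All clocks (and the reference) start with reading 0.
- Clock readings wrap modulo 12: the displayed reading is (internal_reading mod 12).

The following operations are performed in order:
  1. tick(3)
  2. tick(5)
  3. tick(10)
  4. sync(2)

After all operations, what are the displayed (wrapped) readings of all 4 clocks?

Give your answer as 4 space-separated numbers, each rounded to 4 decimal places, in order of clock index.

After op 1 tick(3): ref=3.0000 raw=[4.5000 2.7000 3.3000 2.4000]
After op 2 tick(5): ref=8.0000 raw=[12.0000 7.2000 8.8000 6.4000]
After op 3 tick(10): ref=18.0000 raw=[27.0000 16.2000 19.8000 14.4000]
After op 4 sync(2): ref=18.0000 raw=[27.0000 16.2000 18.0000 14.4000]
Wrap final raw readings (mod 12): 27.0000 mod 12 = 3.0000; 16.2000 mod 12 = 4.2000; 18.0000 mod 12 = 6.0000; 14.4000 mod 12 = 2.4000

Answer: 3.0000 4.2000 6.0000 2.4000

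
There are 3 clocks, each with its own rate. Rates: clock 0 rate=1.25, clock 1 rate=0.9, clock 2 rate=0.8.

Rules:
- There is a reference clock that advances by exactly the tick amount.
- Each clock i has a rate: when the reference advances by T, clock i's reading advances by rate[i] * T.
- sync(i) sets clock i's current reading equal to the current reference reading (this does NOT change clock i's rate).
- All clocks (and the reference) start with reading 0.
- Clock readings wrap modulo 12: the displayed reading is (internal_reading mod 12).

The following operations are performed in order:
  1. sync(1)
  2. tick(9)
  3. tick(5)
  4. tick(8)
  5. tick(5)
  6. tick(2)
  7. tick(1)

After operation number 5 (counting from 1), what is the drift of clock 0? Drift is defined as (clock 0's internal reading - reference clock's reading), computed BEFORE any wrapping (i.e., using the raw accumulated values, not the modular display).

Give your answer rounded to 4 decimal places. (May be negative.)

Answer: 6.7500

Derivation:
After op 1 sync(1): ref=0.0000 raw=[0.0000 0.0000 0.0000]
After op 2 tick(9): ref=9.0000 raw=[11.2500 8.1000 7.2000]
After op 3 tick(5): ref=14.0000 raw=[17.5000 12.6000 11.2000]
After op 4 tick(8): ref=22.0000 raw=[27.5000 19.8000 17.6000]
After op 5 tick(5): ref=27.0000 raw=[33.7500 24.3000 21.6000]
Drift of clock 0 after op 5: 33.7500 - 27.0000 = 6.7500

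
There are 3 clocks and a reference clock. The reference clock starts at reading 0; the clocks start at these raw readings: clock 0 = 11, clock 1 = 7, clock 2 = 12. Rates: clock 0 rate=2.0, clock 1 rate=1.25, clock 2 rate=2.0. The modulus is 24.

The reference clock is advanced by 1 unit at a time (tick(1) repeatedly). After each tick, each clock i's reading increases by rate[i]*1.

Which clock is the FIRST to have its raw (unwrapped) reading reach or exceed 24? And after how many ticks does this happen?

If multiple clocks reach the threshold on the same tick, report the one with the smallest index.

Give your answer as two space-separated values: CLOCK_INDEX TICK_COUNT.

Answer: 2 6

Derivation:
clock 0: start=11, rate=2.0, needs 24-11 = 13; ticks = ceil(13/2.0) = ceil(6.5000) = 7; reading at tick 7 = 11 + 2.0*7 = 25.0000
clock 1: start=7, rate=1.25, needs 24-7 = 17; ticks = ceil(17/1.25) = ceil(13.6000) = 14; reading at tick 14 = 7 + 1.25*14 = 24.5000
clock 2: start=12, rate=2.0, needs 24-12 = 12; ticks = ceil(12/2.0) = ceil(6.0000) = 6; reading at tick 6 = 12 + 2.0*6 = 24.0000
Minimum tick count = 6; winners = [2]; smallest index = 2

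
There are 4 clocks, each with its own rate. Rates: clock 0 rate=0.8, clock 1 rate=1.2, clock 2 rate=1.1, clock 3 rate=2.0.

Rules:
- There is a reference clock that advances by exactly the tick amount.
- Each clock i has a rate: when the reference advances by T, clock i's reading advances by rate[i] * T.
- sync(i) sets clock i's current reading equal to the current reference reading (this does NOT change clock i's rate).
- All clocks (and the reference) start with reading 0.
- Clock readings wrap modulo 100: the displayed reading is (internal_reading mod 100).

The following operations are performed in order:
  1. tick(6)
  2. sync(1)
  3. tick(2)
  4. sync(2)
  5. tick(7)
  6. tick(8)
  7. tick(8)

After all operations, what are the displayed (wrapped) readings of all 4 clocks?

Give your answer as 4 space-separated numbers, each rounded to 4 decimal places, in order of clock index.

Answer: 24.8000 36.0000 33.3000 62.0000

Derivation:
After op 1 tick(6): ref=6.0000 raw=[4.8000 7.2000 6.6000 12.0000]
After op 2 sync(1): ref=6.0000 raw=[4.8000 6.0000 6.6000 12.0000]
After op 3 tick(2): ref=8.0000 raw=[6.4000 8.4000 8.8000 16.0000]
After op 4 sync(2): ref=8.0000 raw=[6.4000 8.4000 8.0000 16.0000]
After op 5 tick(7): ref=15.0000 raw=[12.0000 16.8000 15.7000 30.0000]
After op 6 tick(8): ref=23.0000 raw=[18.4000 26.4000 24.5000 46.0000]
After op 7 tick(8): ref=31.0000 raw=[24.8000 36.0000 33.3000 62.0000]
Wrap final raw readings (mod 100): 24.8000 mod 100 = 24.8000; 36.0000 mod 100 = 36.0000; 33.3000 mod 100 = 33.3000; 62.0000 mod 100 = 62.0000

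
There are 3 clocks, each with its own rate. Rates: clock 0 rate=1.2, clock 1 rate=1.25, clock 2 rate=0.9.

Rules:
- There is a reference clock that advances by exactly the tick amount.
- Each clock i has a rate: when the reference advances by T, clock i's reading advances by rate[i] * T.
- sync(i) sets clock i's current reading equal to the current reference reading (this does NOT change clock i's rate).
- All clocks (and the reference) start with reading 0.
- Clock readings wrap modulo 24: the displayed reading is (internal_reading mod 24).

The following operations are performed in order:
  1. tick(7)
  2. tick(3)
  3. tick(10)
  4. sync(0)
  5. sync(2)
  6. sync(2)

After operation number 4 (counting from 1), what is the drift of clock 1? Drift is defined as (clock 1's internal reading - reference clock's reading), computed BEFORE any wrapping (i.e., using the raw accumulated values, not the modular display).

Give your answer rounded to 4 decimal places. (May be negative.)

After op 1 tick(7): ref=7.0000 raw=[8.4000 8.7500 6.3000]
After op 2 tick(3): ref=10.0000 raw=[12.0000 12.5000 9.0000]
After op 3 tick(10): ref=20.0000 raw=[24.0000 25.0000 18.0000]
After op 4 sync(0): ref=20.0000 raw=[20.0000 25.0000 18.0000]
Drift of clock 1 after op 4: 25.0000 - 20.0000 = 5.0000

Answer: 5.0000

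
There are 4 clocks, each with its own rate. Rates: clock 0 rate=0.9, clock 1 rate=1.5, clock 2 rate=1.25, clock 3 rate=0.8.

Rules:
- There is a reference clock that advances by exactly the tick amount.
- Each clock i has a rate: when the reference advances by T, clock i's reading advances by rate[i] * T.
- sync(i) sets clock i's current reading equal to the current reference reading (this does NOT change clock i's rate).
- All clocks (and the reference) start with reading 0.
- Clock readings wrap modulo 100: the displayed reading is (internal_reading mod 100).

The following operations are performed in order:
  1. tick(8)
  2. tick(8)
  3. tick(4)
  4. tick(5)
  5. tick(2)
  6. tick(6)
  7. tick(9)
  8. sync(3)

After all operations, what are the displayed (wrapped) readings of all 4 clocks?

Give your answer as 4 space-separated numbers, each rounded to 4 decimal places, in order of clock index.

After op 1 tick(8): ref=8.0000 raw=[7.2000 12.0000 10.0000 6.4000]
After op 2 tick(8): ref=16.0000 raw=[14.4000 24.0000 20.0000 12.8000]
After op 3 tick(4): ref=20.0000 raw=[18.0000 30.0000 25.0000 16.0000]
After op 4 tick(5): ref=25.0000 raw=[22.5000 37.5000 31.2500 20.0000]
After op 5 tick(2): ref=27.0000 raw=[24.3000 40.5000 33.7500 21.6000]
After op 6 tick(6): ref=33.0000 raw=[29.7000 49.5000 41.2500 26.4000]
After op 7 tick(9): ref=42.0000 raw=[37.8000 63.0000 52.5000 33.6000]
After op 8 sync(3): ref=42.0000 raw=[37.8000 63.0000 52.5000 42.0000]
Wrap final raw readings (mod 100): 37.8000 mod 100 = 37.8000; 63.0000 mod 100 = 63.0000; 52.5000 mod 100 = 52.5000; 42.0000 mod 100 = 42.0000

Answer: 37.8000 63.0000 52.5000 42.0000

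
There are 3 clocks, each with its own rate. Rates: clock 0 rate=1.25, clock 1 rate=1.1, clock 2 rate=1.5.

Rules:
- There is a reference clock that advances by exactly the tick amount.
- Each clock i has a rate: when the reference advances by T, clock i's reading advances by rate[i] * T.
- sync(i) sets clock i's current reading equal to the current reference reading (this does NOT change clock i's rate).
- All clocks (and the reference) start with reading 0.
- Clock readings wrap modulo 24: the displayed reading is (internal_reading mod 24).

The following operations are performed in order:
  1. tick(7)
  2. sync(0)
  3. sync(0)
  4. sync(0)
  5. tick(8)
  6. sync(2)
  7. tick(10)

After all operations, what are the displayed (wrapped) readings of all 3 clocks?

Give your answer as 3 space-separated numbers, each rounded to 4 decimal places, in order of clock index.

Answer: 5.5000 3.5000 6.0000

Derivation:
After op 1 tick(7): ref=7.0000 raw=[8.7500 7.7000 10.5000]
After op 2 sync(0): ref=7.0000 raw=[7.0000 7.7000 10.5000]
After op 3 sync(0): ref=7.0000 raw=[7.0000 7.7000 10.5000]
After op 4 sync(0): ref=7.0000 raw=[7.0000 7.7000 10.5000]
After op 5 tick(8): ref=15.0000 raw=[17.0000 16.5000 22.5000]
After op 6 sync(2): ref=15.0000 raw=[17.0000 16.5000 15.0000]
After op 7 tick(10): ref=25.0000 raw=[29.5000 27.5000 30.0000]
Wrap final raw readings (mod 24): 29.5000 mod 24 = 5.5000; 27.5000 mod 24 = 3.5000; 30.0000 mod 24 = 6.0000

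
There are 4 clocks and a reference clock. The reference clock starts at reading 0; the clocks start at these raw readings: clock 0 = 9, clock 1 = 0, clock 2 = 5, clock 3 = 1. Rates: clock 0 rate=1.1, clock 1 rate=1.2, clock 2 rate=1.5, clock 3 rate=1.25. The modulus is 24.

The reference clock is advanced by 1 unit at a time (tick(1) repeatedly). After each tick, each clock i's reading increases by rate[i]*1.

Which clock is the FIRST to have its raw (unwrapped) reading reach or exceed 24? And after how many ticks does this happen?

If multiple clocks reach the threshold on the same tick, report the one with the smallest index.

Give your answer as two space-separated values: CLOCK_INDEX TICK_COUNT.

clock 0: start=9, rate=1.1, needs 24-9 = 15; ticks = ceil(15/1.1) = ceil(13.6364) = 14; reading at tick 14 = 9 + 1.1*14 = 24.4000
clock 1: start=0, rate=1.2, needs 24-0 = 24; ticks = ceil(24/1.2) = ceil(20.0000) = 20; reading at tick 20 = 0 + 1.2*20 = 24.0000
clock 2: start=5, rate=1.5, needs 24-5 = 19; ticks = ceil(19/1.5) = ceil(12.6667) = 13; reading at tick 13 = 5 + 1.5*13 = 24.5000
clock 3: start=1, rate=1.25, needs 24-1 = 23; ticks = ceil(23/1.25) = ceil(18.4000) = 19; reading at tick 19 = 1 + 1.25*19 = 24.7500
Minimum tick count = 13; winners = [2]; smallest index = 2

Answer: 2 13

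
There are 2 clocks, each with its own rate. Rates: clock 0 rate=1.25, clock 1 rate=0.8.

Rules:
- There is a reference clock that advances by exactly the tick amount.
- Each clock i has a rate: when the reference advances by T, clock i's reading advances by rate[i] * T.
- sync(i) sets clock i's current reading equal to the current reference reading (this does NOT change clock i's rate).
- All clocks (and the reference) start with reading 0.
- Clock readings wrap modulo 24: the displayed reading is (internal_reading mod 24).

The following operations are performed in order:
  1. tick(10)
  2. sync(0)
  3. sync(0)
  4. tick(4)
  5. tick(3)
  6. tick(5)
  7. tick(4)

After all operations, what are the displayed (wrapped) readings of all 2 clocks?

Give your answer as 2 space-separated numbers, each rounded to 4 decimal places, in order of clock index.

Answer: 6.0000 20.8000

Derivation:
After op 1 tick(10): ref=10.0000 raw=[12.5000 8.0000]
After op 2 sync(0): ref=10.0000 raw=[10.0000 8.0000]
After op 3 sync(0): ref=10.0000 raw=[10.0000 8.0000]
After op 4 tick(4): ref=14.0000 raw=[15.0000 11.2000]
After op 5 tick(3): ref=17.0000 raw=[18.7500 13.6000]
After op 6 tick(5): ref=22.0000 raw=[25.0000 17.6000]
After op 7 tick(4): ref=26.0000 raw=[30.0000 20.8000]
Wrap final raw readings (mod 24): 30.0000 mod 24 = 6.0000; 20.8000 mod 24 = 20.8000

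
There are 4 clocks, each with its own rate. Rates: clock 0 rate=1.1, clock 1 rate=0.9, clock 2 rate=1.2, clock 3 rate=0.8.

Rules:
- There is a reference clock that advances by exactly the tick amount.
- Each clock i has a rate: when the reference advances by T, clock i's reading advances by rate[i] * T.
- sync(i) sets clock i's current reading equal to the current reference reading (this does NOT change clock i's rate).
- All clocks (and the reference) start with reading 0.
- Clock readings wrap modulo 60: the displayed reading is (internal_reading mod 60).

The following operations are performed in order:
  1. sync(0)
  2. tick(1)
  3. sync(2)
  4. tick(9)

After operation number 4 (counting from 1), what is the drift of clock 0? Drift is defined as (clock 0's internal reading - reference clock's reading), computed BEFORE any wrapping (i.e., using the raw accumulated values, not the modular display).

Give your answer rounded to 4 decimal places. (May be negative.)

Answer: 1.0000

Derivation:
After op 1 sync(0): ref=0.0000 raw=[0.0000 0.0000 0.0000 0.0000]
After op 2 tick(1): ref=1.0000 raw=[1.1000 0.9000 1.2000 0.8000]
After op 3 sync(2): ref=1.0000 raw=[1.1000 0.9000 1.0000 0.8000]
After op 4 tick(9): ref=10.0000 raw=[11.0000 9.0000 11.8000 8.0000]
Drift of clock 0 after op 4: 11.0000 - 10.0000 = 1.0000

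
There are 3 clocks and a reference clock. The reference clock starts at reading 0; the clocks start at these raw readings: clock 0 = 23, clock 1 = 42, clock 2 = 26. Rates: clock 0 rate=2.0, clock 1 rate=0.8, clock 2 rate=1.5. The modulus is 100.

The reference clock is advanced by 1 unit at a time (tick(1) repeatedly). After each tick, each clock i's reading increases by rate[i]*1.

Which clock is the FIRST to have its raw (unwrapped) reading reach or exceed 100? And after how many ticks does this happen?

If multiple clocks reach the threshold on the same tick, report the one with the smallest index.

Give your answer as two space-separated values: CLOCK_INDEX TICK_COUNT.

Answer: 0 39

Derivation:
clock 0: start=23, rate=2.0, needs 100-23 = 77; ticks = ceil(77/2.0) = ceil(38.5000) = 39; reading at tick 39 = 23 + 2.0*39 = 101.0000
clock 1: start=42, rate=0.8, needs 100-42 = 58; ticks = ceil(58/0.8) = ceil(72.5000) = 73; reading at tick 73 = 42 + 0.8*73 = 100.4000
clock 2: start=26, rate=1.5, needs 100-26 = 74; ticks = ceil(74/1.5) = ceil(49.3333) = 50; reading at tick 50 = 26 + 1.5*50 = 101.0000
Minimum tick count = 39; winners = [0]; smallest index = 0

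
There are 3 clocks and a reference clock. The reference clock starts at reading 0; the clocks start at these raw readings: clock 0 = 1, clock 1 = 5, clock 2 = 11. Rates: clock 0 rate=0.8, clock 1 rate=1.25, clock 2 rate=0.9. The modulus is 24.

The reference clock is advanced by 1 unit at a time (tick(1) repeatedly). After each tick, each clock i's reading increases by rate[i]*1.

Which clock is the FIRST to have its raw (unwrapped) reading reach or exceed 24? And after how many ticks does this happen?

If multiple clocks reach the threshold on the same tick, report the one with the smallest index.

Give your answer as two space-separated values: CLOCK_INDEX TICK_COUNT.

clock 0: start=1, rate=0.8, needs 24-1 = 23; ticks = ceil(23/0.8) = ceil(28.7500) = 29; reading at tick 29 = 1 + 0.8*29 = 24.2000
clock 1: start=5, rate=1.25, needs 24-5 = 19; ticks = ceil(19/1.25) = ceil(15.2000) = 16; reading at tick 16 = 5 + 1.25*16 = 25.0000
clock 2: start=11, rate=0.9, needs 24-11 = 13; ticks = ceil(13/0.9) = ceil(14.4444) = 15; reading at tick 15 = 11 + 0.9*15 = 24.5000
Minimum tick count = 15; winners = [2]; smallest index = 2

Answer: 2 15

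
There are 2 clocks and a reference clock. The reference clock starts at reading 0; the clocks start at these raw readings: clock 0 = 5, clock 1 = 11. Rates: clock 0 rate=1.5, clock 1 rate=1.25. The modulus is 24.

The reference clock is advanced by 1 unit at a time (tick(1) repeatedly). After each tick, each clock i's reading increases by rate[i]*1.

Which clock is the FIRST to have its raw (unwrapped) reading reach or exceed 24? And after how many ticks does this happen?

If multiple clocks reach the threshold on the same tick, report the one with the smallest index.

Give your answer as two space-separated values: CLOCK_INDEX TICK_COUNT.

clock 0: start=5, rate=1.5, needs 24-5 = 19; ticks = ceil(19/1.5) = ceil(12.6667) = 13; reading at tick 13 = 5 + 1.5*13 = 24.5000
clock 1: start=11, rate=1.25, needs 24-11 = 13; ticks = ceil(13/1.25) = ceil(10.4000) = 11; reading at tick 11 = 11 + 1.25*11 = 24.7500
Minimum tick count = 11; winners = [1]; smallest index = 1

Answer: 1 11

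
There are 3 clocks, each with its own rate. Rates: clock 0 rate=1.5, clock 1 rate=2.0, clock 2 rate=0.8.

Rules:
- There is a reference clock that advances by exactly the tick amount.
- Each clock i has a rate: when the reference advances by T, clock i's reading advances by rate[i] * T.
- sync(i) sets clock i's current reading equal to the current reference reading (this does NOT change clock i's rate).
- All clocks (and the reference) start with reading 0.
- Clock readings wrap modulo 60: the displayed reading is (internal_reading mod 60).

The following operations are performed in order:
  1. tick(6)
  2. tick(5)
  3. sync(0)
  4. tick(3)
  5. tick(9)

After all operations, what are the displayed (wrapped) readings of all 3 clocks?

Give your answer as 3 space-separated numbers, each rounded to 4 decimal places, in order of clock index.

After op 1 tick(6): ref=6.0000 raw=[9.0000 12.0000 4.8000]
After op 2 tick(5): ref=11.0000 raw=[16.5000 22.0000 8.8000]
After op 3 sync(0): ref=11.0000 raw=[11.0000 22.0000 8.8000]
After op 4 tick(3): ref=14.0000 raw=[15.5000 28.0000 11.2000]
After op 5 tick(9): ref=23.0000 raw=[29.0000 46.0000 18.4000]
Wrap final raw readings (mod 60): 29.0000 mod 60 = 29.0000; 46.0000 mod 60 = 46.0000; 18.4000 mod 60 = 18.4000

Answer: 29.0000 46.0000 18.4000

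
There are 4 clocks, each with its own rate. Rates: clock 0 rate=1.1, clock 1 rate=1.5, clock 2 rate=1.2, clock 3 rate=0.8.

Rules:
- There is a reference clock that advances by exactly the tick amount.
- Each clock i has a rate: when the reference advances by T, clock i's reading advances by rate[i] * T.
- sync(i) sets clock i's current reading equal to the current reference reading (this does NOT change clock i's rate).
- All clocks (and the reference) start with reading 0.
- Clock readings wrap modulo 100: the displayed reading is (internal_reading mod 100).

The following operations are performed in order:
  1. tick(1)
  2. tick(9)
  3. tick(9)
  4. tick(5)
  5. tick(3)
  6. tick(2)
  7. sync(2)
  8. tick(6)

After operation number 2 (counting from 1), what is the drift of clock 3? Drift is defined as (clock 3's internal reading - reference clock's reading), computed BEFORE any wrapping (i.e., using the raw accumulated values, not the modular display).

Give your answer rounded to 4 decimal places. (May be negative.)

Answer: -2.0000

Derivation:
After op 1 tick(1): ref=1.0000 raw=[1.1000 1.5000 1.2000 0.8000]
After op 2 tick(9): ref=10.0000 raw=[11.0000 15.0000 12.0000 8.0000]
Drift of clock 3 after op 2: 8.0000 - 10.0000 = -2.0000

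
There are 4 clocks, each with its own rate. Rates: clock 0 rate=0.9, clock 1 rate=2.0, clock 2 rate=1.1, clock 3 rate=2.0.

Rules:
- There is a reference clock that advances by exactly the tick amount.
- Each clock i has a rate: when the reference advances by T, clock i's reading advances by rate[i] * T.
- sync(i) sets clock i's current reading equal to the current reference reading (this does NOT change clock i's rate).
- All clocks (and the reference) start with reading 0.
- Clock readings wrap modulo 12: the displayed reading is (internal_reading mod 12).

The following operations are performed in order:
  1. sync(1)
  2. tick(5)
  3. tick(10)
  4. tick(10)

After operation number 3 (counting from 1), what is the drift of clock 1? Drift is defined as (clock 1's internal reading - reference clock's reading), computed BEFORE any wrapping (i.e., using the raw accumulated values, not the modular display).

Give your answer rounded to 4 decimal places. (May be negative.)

Answer: 15.0000

Derivation:
After op 1 sync(1): ref=0.0000 raw=[0.0000 0.0000 0.0000 0.0000]
After op 2 tick(5): ref=5.0000 raw=[4.5000 10.0000 5.5000 10.0000]
After op 3 tick(10): ref=15.0000 raw=[13.5000 30.0000 16.5000 30.0000]
Drift of clock 1 after op 3: 30.0000 - 15.0000 = 15.0000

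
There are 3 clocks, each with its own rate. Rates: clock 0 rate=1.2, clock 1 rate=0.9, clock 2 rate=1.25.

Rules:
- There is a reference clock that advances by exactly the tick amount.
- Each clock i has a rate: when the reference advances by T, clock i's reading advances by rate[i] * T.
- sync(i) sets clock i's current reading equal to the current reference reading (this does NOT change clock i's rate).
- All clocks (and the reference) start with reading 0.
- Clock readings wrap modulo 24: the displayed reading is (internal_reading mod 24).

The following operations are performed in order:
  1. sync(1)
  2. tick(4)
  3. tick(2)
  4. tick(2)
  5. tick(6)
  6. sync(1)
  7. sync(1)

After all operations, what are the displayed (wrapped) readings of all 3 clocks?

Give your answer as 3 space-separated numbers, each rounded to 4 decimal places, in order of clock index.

Answer: 16.8000 14.0000 17.5000

Derivation:
After op 1 sync(1): ref=0.0000 raw=[0.0000 0.0000 0.0000]
After op 2 tick(4): ref=4.0000 raw=[4.8000 3.6000 5.0000]
After op 3 tick(2): ref=6.0000 raw=[7.2000 5.4000 7.5000]
After op 4 tick(2): ref=8.0000 raw=[9.6000 7.2000 10.0000]
After op 5 tick(6): ref=14.0000 raw=[16.8000 12.6000 17.5000]
After op 6 sync(1): ref=14.0000 raw=[16.8000 14.0000 17.5000]
After op 7 sync(1): ref=14.0000 raw=[16.8000 14.0000 17.5000]
Wrap final raw readings (mod 24): 16.8000 mod 24 = 16.8000; 14.0000 mod 24 = 14.0000; 17.5000 mod 24 = 17.5000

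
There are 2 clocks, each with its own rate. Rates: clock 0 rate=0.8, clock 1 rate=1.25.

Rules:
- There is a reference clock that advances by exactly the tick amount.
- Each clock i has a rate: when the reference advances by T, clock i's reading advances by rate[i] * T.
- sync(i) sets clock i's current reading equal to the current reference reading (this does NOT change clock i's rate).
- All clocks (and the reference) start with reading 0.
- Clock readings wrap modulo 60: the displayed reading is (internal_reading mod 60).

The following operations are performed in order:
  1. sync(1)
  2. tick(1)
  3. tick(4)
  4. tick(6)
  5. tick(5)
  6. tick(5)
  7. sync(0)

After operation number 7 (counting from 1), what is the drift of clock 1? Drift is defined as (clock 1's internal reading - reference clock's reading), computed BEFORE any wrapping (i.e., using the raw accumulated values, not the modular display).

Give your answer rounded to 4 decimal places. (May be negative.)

After op 1 sync(1): ref=0.0000 raw=[0.0000 0.0000]
After op 2 tick(1): ref=1.0000 raw=[0.8000 1.2500]
After op 3 tick(4): ref=5.0000 raw=[4.0000 6.2500]
After op 4 tick(6): ref=11.0000 raw=[8.8000 13.7500]
After op 5 tick(5): ref=16.0000 raw=[12.8000 20.0000]
After op 6 tick(5): ref=21.0000 raw=[16.8000 26.2500]
After op 7 sync(0): ref=21.0000 raw=[21.0000 26.2500]
Drift of clock 1 after op 7: 26.2500 - 21.0000 = 5.2500

Answer: 5.2500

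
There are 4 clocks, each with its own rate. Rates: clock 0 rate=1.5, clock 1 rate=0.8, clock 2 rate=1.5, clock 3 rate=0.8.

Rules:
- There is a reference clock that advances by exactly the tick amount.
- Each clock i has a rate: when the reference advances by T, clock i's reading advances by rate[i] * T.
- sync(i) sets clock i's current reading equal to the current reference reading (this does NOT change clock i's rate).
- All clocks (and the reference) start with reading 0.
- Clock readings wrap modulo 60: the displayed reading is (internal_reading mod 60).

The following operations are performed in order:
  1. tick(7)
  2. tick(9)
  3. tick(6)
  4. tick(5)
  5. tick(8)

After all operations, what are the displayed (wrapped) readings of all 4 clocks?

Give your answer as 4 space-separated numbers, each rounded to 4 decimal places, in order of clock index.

After op 1 tick(7): ref=7.0000 raw=[10.5000 5.6000 10.5000 5.6000]
After op 2 tick(9): ref=16.0000 raw=[24.0000 12.8000 24.0000 12.8000]
After op 3 tick(6): ref=22.0000 raw=[33.0000 17.6000 33.0000 17.6000]
After op 4 tick(5): ref=27.0000 raw=[40.5000 21.6000 40.5000 21.6000]
After op 5 tick(8): ref=35.0000 raw=[52.5000 28.0000 52.5000 28.0000]
Wrap final raw readings (mod 60): 52.5000 mod 60 = 52.5000; 28.0000 mod 60 = 28.0000; 52.5000 mod 60 = 52.5000; 28.0000 mod 60 = 28.0000

Answer: 52.5000 28.0000 52.5000 28.0000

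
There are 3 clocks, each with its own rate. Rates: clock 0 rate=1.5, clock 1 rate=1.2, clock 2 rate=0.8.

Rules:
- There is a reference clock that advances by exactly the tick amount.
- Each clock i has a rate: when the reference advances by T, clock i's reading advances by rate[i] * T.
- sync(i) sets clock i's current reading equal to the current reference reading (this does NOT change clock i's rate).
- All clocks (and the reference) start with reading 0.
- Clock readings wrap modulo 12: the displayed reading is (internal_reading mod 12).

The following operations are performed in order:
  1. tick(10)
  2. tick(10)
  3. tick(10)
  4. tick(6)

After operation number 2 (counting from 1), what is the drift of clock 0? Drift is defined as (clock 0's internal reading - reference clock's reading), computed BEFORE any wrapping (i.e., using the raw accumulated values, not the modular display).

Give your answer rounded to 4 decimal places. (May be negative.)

After op 1 tick(10): ref=10.0000 raw=[15.0000 12.0000 8.0000]
After op 2 tick(10): ref=20.0000 raw=[30.0000 24.0000 16.0000]
Drift of clock 0 after op 2: 30.0000 - 20.0000 = 10.0000

Answer: 10.0000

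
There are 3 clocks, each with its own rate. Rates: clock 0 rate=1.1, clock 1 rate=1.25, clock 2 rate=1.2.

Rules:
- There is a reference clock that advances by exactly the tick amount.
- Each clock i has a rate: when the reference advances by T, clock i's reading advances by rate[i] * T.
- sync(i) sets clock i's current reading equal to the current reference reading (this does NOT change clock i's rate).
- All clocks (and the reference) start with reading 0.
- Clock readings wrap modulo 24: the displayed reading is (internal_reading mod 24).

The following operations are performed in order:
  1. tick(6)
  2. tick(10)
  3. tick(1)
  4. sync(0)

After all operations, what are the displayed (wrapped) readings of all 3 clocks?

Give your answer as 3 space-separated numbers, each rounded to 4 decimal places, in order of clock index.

Answer: 17.0000 21.2500 20.4000

Derivation:
After op 1 tick(6): ref=6.0000 raw=[6.6000 7.5000 7.2000]
After op 2 tick(10): ref=16.0000 raw=[17.6000 20.0000 19.2000]
After op 3 tick(1): ref=17.0000 raw=[18.7000 21.2500 20.4000]
After op 4 sync(0): ref=17.0000 raw=[17.0000 21.2500 20.4000]
Wrap final raw readings (mod 24): 17.0000 mod 24 = 17.0000; 21.2500 mod 24 = 21.2500; 20.4000 mod 24 = 20.4000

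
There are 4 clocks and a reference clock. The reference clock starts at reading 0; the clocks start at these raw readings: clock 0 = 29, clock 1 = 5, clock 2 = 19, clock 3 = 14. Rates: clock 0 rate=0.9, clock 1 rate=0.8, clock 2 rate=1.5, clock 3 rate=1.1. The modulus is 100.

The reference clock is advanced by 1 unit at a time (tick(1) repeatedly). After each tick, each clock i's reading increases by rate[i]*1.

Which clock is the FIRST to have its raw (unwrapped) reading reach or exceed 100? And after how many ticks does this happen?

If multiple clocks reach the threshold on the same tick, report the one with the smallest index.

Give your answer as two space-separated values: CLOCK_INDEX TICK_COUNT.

Answer: 2 54

Derivation:
clock 0: start=29, rate=0.9, needs 100-29 = 71; ticks = ceil(71/0.9) = ceil(78.8889) = 79; reading at tick 79 = 29 + 0.9*79 = 100.1000
clock 1: start=5, rate=0.8, needs 100-5 = 95; ticks = ceil(95/0.8) = ceil(118.7500) = 119; reading at tick 119 = 5 + 0.8*119 = 100.2000
clock 2: start=19, rate=1.5, needs 100-19 = 81; ticks = ceil(81/1.5) = ceil(54.0000) = 54; reading at tick 54 = 19 + 1.5*54 = 100.0000
clock 3: start=14, rate=1.1, needs 100-14 = 86; ticks = ceil(86/1.1) = ceil(78.1818) = 79; reading at tick 79 = 14 + 1.1*79 = 100.9000
Minimum tick count = 54; winners = [2]; smallest index = 2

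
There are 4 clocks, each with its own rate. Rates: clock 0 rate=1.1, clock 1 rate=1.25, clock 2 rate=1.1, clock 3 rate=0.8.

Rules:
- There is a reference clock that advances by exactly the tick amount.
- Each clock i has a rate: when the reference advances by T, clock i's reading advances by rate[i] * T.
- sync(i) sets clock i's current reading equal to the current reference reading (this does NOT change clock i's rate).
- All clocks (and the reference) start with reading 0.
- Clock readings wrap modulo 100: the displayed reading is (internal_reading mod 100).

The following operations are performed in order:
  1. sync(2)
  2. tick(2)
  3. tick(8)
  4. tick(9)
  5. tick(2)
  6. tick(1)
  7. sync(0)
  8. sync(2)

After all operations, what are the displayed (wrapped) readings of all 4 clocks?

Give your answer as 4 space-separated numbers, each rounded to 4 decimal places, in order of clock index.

After op 1 sync(2): ref=0.0000 raw=[0.0000 0.0000 0.0000 0.0000]
After op 2 tick(2): ref=2.0000 raw=[2.2000 2.5000 2.2000 1.6000]
After op 3 tick(8): ref=10.0000 raw=[11.0000 12.5000 11.0000 8.0000]
After op 4 tick(9): ref=19.0000 raw=[20.9000 23.7500 20.9000 15.2000]
After op 5 tick(2): ref=21.0000 raw=[23.1000 26.2500 23.1000 16.8000]
After op 6 tick(1): ref=22.0000 raw=[24.2000 27.5000 24.2000 17.6000]
After op 7 sync(0): ref=22.0000 raw=[22.0000 27.5000 24.2000 17.6000]
After op 8 sync(2): ref=22.0000 raw=[22.0000 27.5000 22.0000 17.6000]
Wrap final raw readings (mod 100): 22.0000 mod 100 = 22.0000; 27.5000 mod 100 = 27.5000; 22.0000 mod 100 = 22.0000; 17.6000 mod 100 = 17.6000

Answer: 22.0000 27.5000 22.0000 17.6000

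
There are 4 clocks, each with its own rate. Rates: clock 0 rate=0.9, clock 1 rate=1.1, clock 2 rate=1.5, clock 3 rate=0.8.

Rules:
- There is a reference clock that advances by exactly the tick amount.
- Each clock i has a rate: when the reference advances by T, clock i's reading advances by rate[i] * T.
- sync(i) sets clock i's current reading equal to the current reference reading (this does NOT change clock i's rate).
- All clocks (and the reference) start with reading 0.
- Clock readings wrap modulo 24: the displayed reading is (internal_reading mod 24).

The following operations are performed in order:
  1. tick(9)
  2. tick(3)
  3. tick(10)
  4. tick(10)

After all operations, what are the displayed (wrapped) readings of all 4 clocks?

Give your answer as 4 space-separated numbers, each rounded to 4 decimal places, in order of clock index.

After op 1 tick(9): ref=9.0000 raw=[8.1000 9.9000 13.5000 7.2000]
After op 2 tick(3): ref=12.0000 raw=[10.8000 13.2000 18.0000 9.6000]
After op 3 tick(10): ref=22.0000 raw=[19.8000 24.2000 33.0000 17.6000]
After op 4 tick(10): ref=32.0000 raw=[28.8000 35.2000 48.0000 25.6000]
Wrap final raw readings (mod 24): 28.8000 mod 24 = 4.8000; 35.2000 mod 24 = 11.2000; 48.0000 mod 24 = 0.0000; 25.6000 mod 24 = 1.6000

Answer: 4.8000 11.2000 0.0000 1.6000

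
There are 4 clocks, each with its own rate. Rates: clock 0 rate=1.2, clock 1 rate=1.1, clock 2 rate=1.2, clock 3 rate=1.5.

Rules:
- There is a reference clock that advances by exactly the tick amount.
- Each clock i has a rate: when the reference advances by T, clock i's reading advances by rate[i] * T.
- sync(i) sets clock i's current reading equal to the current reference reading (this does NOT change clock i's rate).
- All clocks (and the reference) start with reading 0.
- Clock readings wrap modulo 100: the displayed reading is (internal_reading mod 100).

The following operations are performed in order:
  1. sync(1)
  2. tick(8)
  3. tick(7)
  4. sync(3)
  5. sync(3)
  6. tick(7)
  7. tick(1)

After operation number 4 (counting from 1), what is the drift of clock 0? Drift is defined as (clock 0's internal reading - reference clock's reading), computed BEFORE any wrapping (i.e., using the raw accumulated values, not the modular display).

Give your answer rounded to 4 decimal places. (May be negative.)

Answer: 3.0000

Derivation:
After op 1 sync(1): ref=0.0000 raw=[0.0000 0.0000 0.0000 0.0000]
After op 2 tick(8): ref=8.0000 raw=[9.6000 8.8000 9.6000 12.0000]
After op 3 tick(7): ref=15.0000 raw=[18.0000 16.5000 18.0000 22.5000]
After op 4 sync(3): ref=15.0000 raw=[18.0000 16.5000 18.0000 15.0000]
Drift of clock 0 after op 4: 18.0000 - 15.0000 = 3.0000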